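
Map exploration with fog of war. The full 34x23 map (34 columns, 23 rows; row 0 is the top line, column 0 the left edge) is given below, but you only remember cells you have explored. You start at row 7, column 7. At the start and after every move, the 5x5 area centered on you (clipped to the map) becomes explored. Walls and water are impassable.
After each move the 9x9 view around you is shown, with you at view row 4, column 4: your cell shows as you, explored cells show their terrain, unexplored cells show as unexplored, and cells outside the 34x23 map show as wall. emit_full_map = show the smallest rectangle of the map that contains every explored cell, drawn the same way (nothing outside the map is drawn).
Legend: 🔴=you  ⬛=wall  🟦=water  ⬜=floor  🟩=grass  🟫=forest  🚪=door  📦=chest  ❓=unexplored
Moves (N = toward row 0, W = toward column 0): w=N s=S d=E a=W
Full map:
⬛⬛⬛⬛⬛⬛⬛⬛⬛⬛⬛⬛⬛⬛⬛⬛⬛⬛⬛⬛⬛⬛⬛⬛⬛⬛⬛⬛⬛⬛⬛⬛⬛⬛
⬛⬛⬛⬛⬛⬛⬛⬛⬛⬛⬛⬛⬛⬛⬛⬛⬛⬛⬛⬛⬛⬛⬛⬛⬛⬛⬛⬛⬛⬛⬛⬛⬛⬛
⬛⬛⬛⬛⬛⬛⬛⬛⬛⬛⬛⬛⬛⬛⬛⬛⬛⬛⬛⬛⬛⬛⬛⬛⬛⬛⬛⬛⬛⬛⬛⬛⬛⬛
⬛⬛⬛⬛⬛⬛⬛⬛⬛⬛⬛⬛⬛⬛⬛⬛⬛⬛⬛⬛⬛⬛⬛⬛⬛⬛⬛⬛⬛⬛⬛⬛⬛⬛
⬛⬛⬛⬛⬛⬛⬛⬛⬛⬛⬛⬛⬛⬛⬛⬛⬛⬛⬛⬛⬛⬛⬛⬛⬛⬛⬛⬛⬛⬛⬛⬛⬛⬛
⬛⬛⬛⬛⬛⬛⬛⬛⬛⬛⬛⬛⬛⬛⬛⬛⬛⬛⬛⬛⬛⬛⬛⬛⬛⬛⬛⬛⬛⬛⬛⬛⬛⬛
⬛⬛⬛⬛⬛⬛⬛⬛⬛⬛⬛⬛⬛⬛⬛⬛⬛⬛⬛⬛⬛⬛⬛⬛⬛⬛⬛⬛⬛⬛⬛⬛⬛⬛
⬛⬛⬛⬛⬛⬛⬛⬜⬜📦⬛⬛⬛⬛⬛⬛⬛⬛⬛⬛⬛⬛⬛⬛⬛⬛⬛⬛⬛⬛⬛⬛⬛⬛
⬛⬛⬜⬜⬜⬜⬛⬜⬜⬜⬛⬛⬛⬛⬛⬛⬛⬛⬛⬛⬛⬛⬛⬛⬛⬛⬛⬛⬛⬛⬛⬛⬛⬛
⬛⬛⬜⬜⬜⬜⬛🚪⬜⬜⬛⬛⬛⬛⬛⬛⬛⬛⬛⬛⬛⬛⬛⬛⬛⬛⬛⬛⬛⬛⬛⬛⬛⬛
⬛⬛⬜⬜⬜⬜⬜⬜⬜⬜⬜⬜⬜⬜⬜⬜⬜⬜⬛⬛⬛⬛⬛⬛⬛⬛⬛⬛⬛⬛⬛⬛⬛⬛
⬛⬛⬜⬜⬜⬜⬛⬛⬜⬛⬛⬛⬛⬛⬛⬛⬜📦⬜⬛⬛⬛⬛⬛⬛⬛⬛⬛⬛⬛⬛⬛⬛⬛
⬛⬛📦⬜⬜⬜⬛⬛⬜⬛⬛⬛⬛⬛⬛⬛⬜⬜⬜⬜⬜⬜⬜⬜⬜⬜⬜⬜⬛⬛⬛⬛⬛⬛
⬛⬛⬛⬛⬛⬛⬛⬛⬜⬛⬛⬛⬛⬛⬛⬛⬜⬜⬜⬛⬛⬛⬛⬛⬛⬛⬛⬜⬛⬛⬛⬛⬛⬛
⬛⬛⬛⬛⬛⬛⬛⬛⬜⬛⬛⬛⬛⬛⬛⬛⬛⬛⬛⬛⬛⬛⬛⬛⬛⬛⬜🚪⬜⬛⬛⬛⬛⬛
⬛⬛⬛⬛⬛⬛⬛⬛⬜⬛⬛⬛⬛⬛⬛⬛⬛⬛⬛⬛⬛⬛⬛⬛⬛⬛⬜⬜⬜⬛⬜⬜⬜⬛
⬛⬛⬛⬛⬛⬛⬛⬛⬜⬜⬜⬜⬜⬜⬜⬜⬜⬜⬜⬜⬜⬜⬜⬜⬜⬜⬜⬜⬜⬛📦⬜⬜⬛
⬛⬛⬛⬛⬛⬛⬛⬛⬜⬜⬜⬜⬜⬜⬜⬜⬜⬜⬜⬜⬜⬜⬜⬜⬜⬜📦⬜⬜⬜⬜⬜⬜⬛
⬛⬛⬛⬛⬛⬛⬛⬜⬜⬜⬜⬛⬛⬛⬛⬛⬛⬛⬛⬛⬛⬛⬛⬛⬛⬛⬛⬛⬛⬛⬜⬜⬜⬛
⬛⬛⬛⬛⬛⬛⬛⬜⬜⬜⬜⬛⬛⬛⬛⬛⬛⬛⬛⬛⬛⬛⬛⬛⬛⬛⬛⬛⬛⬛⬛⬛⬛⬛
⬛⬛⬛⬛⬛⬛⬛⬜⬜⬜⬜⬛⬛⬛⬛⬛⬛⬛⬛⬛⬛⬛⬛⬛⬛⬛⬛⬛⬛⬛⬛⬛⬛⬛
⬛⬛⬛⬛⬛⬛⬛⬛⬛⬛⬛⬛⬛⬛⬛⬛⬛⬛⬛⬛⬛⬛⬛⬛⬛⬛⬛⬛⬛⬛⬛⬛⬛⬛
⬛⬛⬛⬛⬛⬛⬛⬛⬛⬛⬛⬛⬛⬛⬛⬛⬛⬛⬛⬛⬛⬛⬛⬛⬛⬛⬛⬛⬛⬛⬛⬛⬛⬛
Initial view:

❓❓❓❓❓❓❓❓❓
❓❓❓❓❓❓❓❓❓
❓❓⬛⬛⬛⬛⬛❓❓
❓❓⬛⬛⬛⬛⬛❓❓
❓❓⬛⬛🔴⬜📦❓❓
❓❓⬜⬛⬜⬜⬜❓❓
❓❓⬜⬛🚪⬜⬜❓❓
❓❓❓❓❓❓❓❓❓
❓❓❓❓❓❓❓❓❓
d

❓❓❓❓❓❓❓❓❓
❓❓❓❓❓❓❓❓❓
❓⬛⬛⬛⬛⬛⬛❓❓
❓⬛⬛⬛⬛⬛⬛❓❓
❓⬛⬛⬜🔴📦⬛❓❓
❓⬜⬛⬜⬜⬜⬛❓❓
❓⬜⬛🚪⬜⬜⬛❓❓
❓❓❓❓❓❓❓❓❓
❓❓❓❓❓❓❓❓❓

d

❓❓❓❓❓❓❓❓❓
❓❓❓❓❓❓❓❓❓
⬛⬛⬛⬛⬛⬛⬛❓❓
⬛⬛⬛⬛⬛⬛⬛❓❓
⬛⬛⬜⬜🔴⬛⬛❓❓
⬜⬛⬜⬜⬜⬛⬛❓❓
⬜⬛🚪⬜⬜⬛⬛❓❓
❓❓❓❓❓❓❓❓❓
❓❓❓❓❓❓❓❓❓

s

❓❓❓❓❓❓❓❓❓
⬛⬛⬛⬛⬛⬛⬛❓❓
⬛⬛⬛⬛⬛⬛⬛❓❓
⬛⬛⬜⬜📦⬛⬛❓❓
⬜⬛⬜⬜🔴⬛⬛❓❓
⬜⬛🚪⬜⬜⬛⬛❓❓
❓❓⬜⬜⬜⬜⬜❓❓
❓❓❓❓❓❓❓❓❓
❓❓❓❓❓❓❓❓❓

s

⬛⬛⬛⬛⬛⬛⬛❓❓
⬛⬛⬛⬛⬛⬛⬛❓❓
⬛⬛⬜⬜📦⬛⬛❓❓
⬜⬛⬜⬜⬜⬛⬛❓❓
⬜⬛🚪⬜🔴⬛⬛❓❓
❓❓⬜⬜⬜⬜⬜❓❓
❓❓⬛⬜⬛⬛⬛❓❓
❓❓❓❓❓❓❓❓❓
❓❓❓❓❓❓❓❓❓

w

❓❓❓❓❓❓❓❓❓
⬛⬛⬛⬛⬛⬛⬛❓❓
⬛⬛⬛⬛⬛⬛⬛❓❓
⬛⬛⬜⬜📦⬛⬛❓❓
⬜⬛⬜⬜🔴⬛⬛❓❓
⬜⬛🚪⬜⬜⬛⬛❓❓
❓❓⬜⬜⬜⬜⬜❓❓
❓❓⬛⬜⬛⬛⬛❓❓
❓❓❓❓❓❓❓❓❓

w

❓❓❓❓❓❓❓❓❓
❓❓❓❓❓❓❓❓❓
⬛⬛⬛⬛⬛⬛⬛❓❓
⬛⬛⬛⬛⬛⬛⬛❓❓
⬛⬛⬜⬜🔴⬛⬛❓❓
⬜⬛⬜⬜⬜⬛⬛❓❓
⬜⬛🚪⬜⬜⬛⬛❓❓
❓❓⬜⬜⬜⬜⬜❓❓
❓❓⬛⬜⬛⬛⬛❓❓

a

❓❓❓❓❓❓❓❓❓
❓❓❓❓❓❓❓❓❓
❓⬛⬛⬛⬛⬛⬛⬛❓
❓⬛⬛⬛⬛⬛⬛⬛❓
❓⬛⬛⬜🔴📦⬛⬛❓
❓⬜⬛⬜⬜⬜⬛⬛❓
❓⬜⬛🚪⬜⬜⬛⬛❓
❓❓❓⬜⬜⬜⬜⬜❓
❓❓❓⬛⬜⬛⬛⬛❓

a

❓❓❓❓❓❓❓❓❓
❓❓❓❓❓❓❓❓❓
❓❓⬛⬛⬛⬛⬛⬛⬛
❓❓⬛⬛⬛⬛⬛⬛⬛
❓❓⬛⬛🔴⬜📦⬛⬛
❓❓⬜⬛⬜⬜⬜⬛⬛
❓❓⬜⬛🚪⬜⬜⬛⬛
❓❓❓❓⬜⬜⬜⬜⬜
❓❓❓❓⬛⬜⬛⬛⬛

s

❓❓❓❓❓❓❓❓❓
❓❓⬛⬛⬛⬛⬛⬛⬛
❓❓⬛⬛⬛⬛⬛⬛⬛
❓❓⬛⬛⬜⬜📦⬛⬛
❓❓⬜⬛🔴⬜⬜⬛⬛
❓❓⬜⬛🚪⬜⬜⬛⬛
❓❓⬜⬜⬜⬜⬜⬜⬜
❓❓❓❓⬛⬜⬛⬛⬛
❓❓❓❓❓❓❓❓❓

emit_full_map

⬛⬛⬛⬛⬛⬛⬛
⬛⬛⬛⬛⬛⬛⬛
⬛⬛⬜⬜📦⬛⬛
⬜⬛🔴⬜⬜⬛⬛
⬜⬛🚪⬜⬜⬛⬛
⬜⬜⬜⬜⬜⬜⬜
❓❓⬛⬜⬛⬛⬛

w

❓❓❓❓❓❓❓❓❓
❓❓❓❓❓❓❓❓❓
❓❓⬛⬛⬛⬛⬛⬛⬛
❓❓⬛⬛⬛⬛⬛⬛⬛
❓❓⬛⬛🔴⬜📦⬛⬛
❓❓⬜⬛⬜⬜⬜⬛⬛
❓❓⬜⬛🚪⬜⬜⬛⬛
❓❓⬜⬜⬜⬜⬜⬜⬜
❓❓❓❓⬛⬜⬛⬛⬛

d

❓❓❓❓❓❓❓❓❓
❓❓❓❓❓❓❓❓❓
❓⬛⬛⬛⬛⬛⬛⬛❓
❓⬛⬛⬛⬛⬛⬛⬛❓
❓⬛⬛⬜🔴📦⬛⬛❓
❓⬜⬛⬜⬜⬜⬛⬛❓
❓⬜⬛🚪⬜⬜⬛⬛❓
❓⬜⬜⬜⬜⬜⬜⬜❓
❓❓❓⬛⬜⬛⬛⬛❓

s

❓❓❓❓❓❓❓❓❓
❓⬛⬛⬛⬛⬛⬛⬛❓
❓⬛⬛⬛⬛⬛⬛⬛❓
❓⬛⬛⬜⬜📦⬛⬛❓
❓⬜⬛⬜🔴⬜⬛⬛❓
❓⬜⬛🚪⬜⬜⬛⬛❓
❓⬜⬜⬜⬜⬜⬜⬜❓
❓❓❓⬛⬜⬛⬛⬛❓
❓❓❓❓❓❓❓❓❓

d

❓❓❓❓❓❓❓❓❓
⬛⬛⬛⬛⬛⬛⬛❓❓
⬛⬛⬛⬛⬛⬛⬛❓❓
⬛⬛⬜⬜📦⬛⬛❓❓
⬜⬛⬜⬜🔴⬛⬛❓❓
⬜⬛🚪⬜⬜⬛⬛❓❓
⬜⬜⬜⬜⬜⬜⬜❓❓
❓❓⬛⬜⬛⬛⬛❓❓
❓❓❓❓❓❓❓❓❓

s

⬛⬛⬛⬛⬛⬛⬛❓❓
⬛⬛⬛⬛⬛⬛⬛❓❓
⬛⬛⬜⬜📦⬛⬛❓❓
⬜⬛⬜⬜⬜⬛⬛❓❓
⬜⬛🚪⬜🔴⬛⬛❓❓
⬜⬜⬜⬜⬜⬜⬜❓❓
❓❓⬛⬜⬛⬛⬛❓❓
❓❓❓❓❓❓❓❓❓
❓❓❓❓❓❓❓❓❓

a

❓⬛⬛⬛⬛⬛⬛⬛❓
❓⬛⬛⬛⬛⬛⬛⬛❓
❓⬛⬛⬜⬜📦⬛⬛❓
❓⬜⬛⬜⬜⬜⬛⬛❓
❓⬜⬛🚪🔴⬜⬛⬛❓
❓⬜⬜⬜⬜⬜⬜⬜❓
❓❓⬛⬛⬜⬛⬛⬛❓
❓❓❓❓❓❓❓❓❓
❓❓❓❓❓❓❓❓❓

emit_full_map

⬛⬛⬛⬛⬛⬛⬛
⬛⬛⬛⬛⬛⬛⬛
⬛⬛⬜⬜📦⬛⬛
⬜⬛⬜⬜⬜⬛⬛
⬜⬛🚪🔴⬜⬛⬛
⬜⬜⬜⬜⬜⬜⬜
❓⬛⬛⬜⬛⬛⬛

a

❓❓⬛⬛⬛⬛⬛⬛⬛
❓❓⬛⬛⬛⬛⬛⬛⬛
❓❓⬛⬛⬜⬜📦⬛⬛
❓❓⬜⬛⬜⬜⬜⬛⬛
❓❓⬜⬛🔴⬜⬜⬛⬛
❓❓⬜⬜⬜⬜⬜⬜⬜
❓❓⬜⬛⬛⬜⬛⬛⬛
❓❓❓❓❓❓❓❓❓
❓❓❓❓❓❓❓❓❓

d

❓⬛⬛⬛⬛⬛⬛⬛❓
❓⬛⬛⬛⬛⬛⬛⬛❓
❓⬛⬛⬜⬜📦⬛⬛❓
❓⬜⬛⬜⬜⬜⬛⬛❓
❓⬜⬛🚪🔴⬜⬛⬛❓
❓⬜⬜⬜⬜⬜⬜⬜❓
❓⬜⬛⬛⬜⬛⬛⬛❓
❓❓❓❓❓❓❓❓❓
❓❓❓❓❓❓❓❓❓

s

❓⬛⬛⬛⬛⬛⬛⬛❓
❓⬛⬛⬜⬜📦⬛⬛❓
❓⬜⬛⬜⬜⬜⬛⬛❓
❓⬜⬛🚪⬜⬜⬛⬛❓
❓⬜⬜⬜🔴⬜⬜⬜❓
❓⬜⬛⬛⬜⬛⬛⬛❓
❓❓⬛⬛⬜⬛⬛❓❓
❓❓❓❓❓❓❓❓❓
❓❓❓❓❓❓❓❓❓

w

❓⬛⬛⬛⬛⬛⬛⬛❓
❓⬛⬛⬛⬛⬛⬛⬛❓
❓⬛⬛⬜⬜📦⬛⬛❓
❓⬜⬛⬜⬜⬜⬛⬛❓
❓⬜⬛🚪🔴⬜⬛⬛❓
❓⬜⬜⬜⬜⬜⬜⬜❓
❓⬜⬛⬛⬜⬛⬛⬛❓
❓❓⬛⬛⬜⬛⬛❓❓
❓❓❓❓❓❓❓❓❓

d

⬛⬛⬛⬛⬛⬛⬛❓❓
⬛⬛⬛⬛⬛⬛⬛❓❓
⬛⬛⬜⬜📦⬛⬛❓❓
⬜⬛⬜⬜⬜⬛⬛❓❓
⬜⬛🚪⬜🔴⬛⬛❓❓
⬜⬜⬜⬜⬜⬜⬜❓❓
⬜⬛⬛⬜⬛⬛⬛❓❓
❓⬛⬛⬜⬛⬛❓❓❓
❓❓❓❓❓❓❓❓❓

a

❓⬛⬛⬛⬛⬛⬛⬛❓
❓⬛⬛⬛⬛⬛⬛⬛❓
❓⬛⬛⬜⬜📦⬛⬛❓
❓⬜⬛⬜⬜⬜⬛⬛❓
❓⬜⬛🚪🔴⬜⬛⬛❓
❓⬜⬜⬜⬜⬜⬜⬜❓
❓⬜⬛⬛⬜⬛⬛⬛❓
❓❓⬛⬛⬜⬛⬛❓❓
❓❓❓❓❓❓❓❓❓

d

⬛⬛⬛⬛⬛⬛⬛❓❓
⬛⬛⬛⬛⬛⬛⬛❓❓
⬛⬛⬜⬜📦⬛⬛❓❓
⬜⬛⬜⬜⬜⬛⬛❓❓
⬜⬛🚪⬜🔴⬛⬛❓❓
⬜⬜⬜⬜⬜⬜⬜❓❓
⬜⬛⬛⬜⬛⬛⬛❓❓
❓⬛⬛⬜⬛⬛❓❓❓
❓❓❓❓❓❓❓❓❓

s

⬛⬛⬛⬛⬛⬛⬛❓❓
⬛⬛⬜⬜📦⬛⬛❓❓
⬜⬛⬜⬜⬜⬛⬛❓❓
⬜⬛🚪⬜⬜⬛⬛❓❓
⬜⬜⬜⬜🔴⬜⬜❓❓
⬜⬛⬛⬜⬛⬛⬛❓❓
❓⬛⬛⬜⬛⬛⬛❓❓
❓❓❓❓❓❓❓❓❓
❓❓❓❓❓❓❓❓❓

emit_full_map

⬛⬛⬛⬛⬛⬛⬛
⬛⬛⬛⬛⬛⬛⬛
⬛⬛⬜⬜📦⬛⬛
⬜⬛⬜⬜⬜⬛⬛
⬜⬛🚪⬜⬜⬛⬛
⬜⬜⬜⬜🔴⬜⬜
⬜⬛⬛⬜⬛⬛⬛
❓⬛⬛⬜⬛⬛⬛

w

⬛⬛⬛⬛⬛⬛⬛❓❓
⬛⬛⬛⬛⬛⬛⬛❓❓
⬛⬛⬜⬜📦⬛⬛❓❓
⬜⬛⬜⬜⬜⬛⬛❓❓
⬜⬛🚪⬜🔴⬛⬛❓❓
⬜⬜⬜⬜⬜⬜⬜❓❓
⬜⬛⬛⬜⬛⬛⬛❓❓
❓⬛⬛⬜⬛⬛⬛❓❓
❓❓❓❓❓❓❓❓❓

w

❓❓❓❓❓❓❓❓❓
⬛⬛⬛⬛⬛⬛⬛❓❓
⬛⬛⬛⬛⬛⬛⬛❓❓
⬛⬛⬜⬜📦⬛⬛❓❓
⬜⬛⬜⬜🔴⬛⬛❓❓
⬜⬛🚪⬜⬜⬛⬛❓❓
⬜⬜⬜⬜⬜⬜⬜❓❓
⬜⬛⬛⬜⬛⬛⬛❓❓
❓⬛⬛⬜⬛⬛⬛❓❓

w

❓❓❓❓❓❓❓❓❓
❓❓❓❓❓❓❓❓❓
⬛⬛⬛⬛⬛⬛⬛❓❓
⬛⬛⬛⬛⬛⬛⬛❓❓
⬛⬛⬜⬜🔴⬛⬛❓❓
⬜⬛⬜⬜⬜⬛⬛❓❓
⬜⬛🚪⬜⬜⬛⬛❓❓
⬜⬜⬜⬜⬜⬜⬜❓❓
⬜⬛⬛⬜⬛⬛⬛❓❓

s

❓❓❓❓❓❓❓❓❓
⬛⬛⬛⬛⬛⬛⬛❓❓
⬛⬛⬛⬛⬛⬛⬛❓❓
⬛⬛⬜⬜📦⬛⬛❓❓
⬜⬛⬜⬜🔴⬛⬛❓❓
⬜⬛🚪⬜⬜⬛⬛❓❓
⬜⬜⬜⬜⬜⬜⬜❓❓
⬜⬛⬛⬜⬛⬛⬛❓❓
❓⬛⬛⬜⬛⬛⬛❓❓

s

⬛⬛⬛⬛⬛⬛⬛❓❓
⬛⬛⬛⬛⬛⬛⬛❓❓
⬛⬛⬜⬜📦⬛⬛❓❓
⬜⬛⬜⬜⬜⬛⬛❓❓
⬜⬛🚪⬜🔴⬛⬛❓❓
⬜⬜⬜⬜⬜⬜⬜❓❓
⬜⬛⬛⬜⬛⬛⬛❓❓
❓⬛⬛⬜⬛⬛⬛❓❓
❓❓❓❓❓❓❓❓❓


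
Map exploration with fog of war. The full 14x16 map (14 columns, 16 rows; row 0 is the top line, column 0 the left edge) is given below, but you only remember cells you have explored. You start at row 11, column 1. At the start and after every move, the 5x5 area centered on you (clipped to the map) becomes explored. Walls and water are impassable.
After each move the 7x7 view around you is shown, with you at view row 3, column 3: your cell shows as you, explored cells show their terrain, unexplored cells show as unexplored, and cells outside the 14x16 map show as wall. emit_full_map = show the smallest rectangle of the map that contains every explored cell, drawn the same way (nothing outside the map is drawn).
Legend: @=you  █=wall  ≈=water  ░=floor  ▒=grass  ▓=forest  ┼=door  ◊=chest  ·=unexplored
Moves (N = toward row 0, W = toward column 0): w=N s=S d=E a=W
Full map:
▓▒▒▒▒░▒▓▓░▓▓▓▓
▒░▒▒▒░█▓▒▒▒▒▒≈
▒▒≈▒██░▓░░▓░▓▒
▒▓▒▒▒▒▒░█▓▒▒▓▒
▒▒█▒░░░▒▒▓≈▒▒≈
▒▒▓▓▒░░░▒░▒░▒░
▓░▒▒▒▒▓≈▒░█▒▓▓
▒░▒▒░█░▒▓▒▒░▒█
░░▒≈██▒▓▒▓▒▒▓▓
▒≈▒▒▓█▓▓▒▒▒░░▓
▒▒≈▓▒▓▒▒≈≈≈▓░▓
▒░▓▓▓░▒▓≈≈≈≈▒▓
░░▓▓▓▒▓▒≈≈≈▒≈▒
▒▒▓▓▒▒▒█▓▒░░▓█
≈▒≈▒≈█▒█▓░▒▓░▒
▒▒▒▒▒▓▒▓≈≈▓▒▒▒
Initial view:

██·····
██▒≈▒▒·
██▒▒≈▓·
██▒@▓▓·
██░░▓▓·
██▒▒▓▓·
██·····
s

██▒≈▒▒·
██▒▒≈▓·
██▒░▓▓·
██░@▓▓·
██▒▒▓▓·
██≈▒≈▒·
██·····

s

██▒▒≈▓·
██▒░▓▓·
██░░▓▓·
██▒@▓▓·
██≈▒≈▒·
██▒▒▒▒·
███████

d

█▒▒≈▓··
█▒░▓▓▓·
█░░▓▓▓·
█▒▒@▓▒·
█≈▒≈▒≈·
█▒▒▒▒▒·
███████

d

▒▒≈▓···
▒░▓▓▓░·
░░▓▓▓▒·
▒▒▓@▒▒·
≈▒≈▒≈█·
▒▒▒▒▒▓·
███████

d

▒≈▓····
░▓▓▓░▒·
░▓▓▓▒▓·
▒▓▓@▒▒·
▒≈▒≈█▒·
▒▒▒▒▓▒·
███████

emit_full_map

▒≈▒▒···
▒▒≈▓···
▒░▓▓▓░▒
░░▓▓▓▒▓
▒▒▓▓@▒▒
≈▒≈▒≈█▒
▒▒▒▒▒▓▒

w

≈▒▒····
▒≈▓▒▓▒·
░▓▓▓░▒·
░▓▓@▒▓·
▒▓▓▒▒▒·
▒≈▒≈█▒·
▒▒▒▒▓▒·

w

·······
≈▒▒▓█▓·
▒≈▓▒▓▒·
░▓▓@░▒·
░▓▓▓▒▓·
▒▓▓▒▒▒·
▒≈▒≈█▒·

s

≈▒▒▓█▓·
▒≈▓▒▓▒·
░▓▓▓░▒·
░▓▓@▒▓·
▒▓▓▒▒▒·
▒≈▒≈█▒·
▒▒▒▒▓▒·

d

▒▒▓█▓··
≈▓▒▓▒▒·
▓▓▓░▒▓·
▓▓▓@▓▒·
▓▓▒▒▒█·
≈▒≈█▒█·
▒▒▒▓▒··

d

▒▓█▓···
▓▒▓▒▒≈·
▓▓░▒▓≈·
▓▓▒@▒≈·
▓▒▒▒█▓·
▒≈█▒█▓·
▒▒▓▒···

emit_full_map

▒≈▒▒▓█▓··
▒▒≈▓▒▓▒▒≈
▒░▓▓▓░▒▓≈
░░▓▓▓▒@▒≈
▒▒▓▓▒▒▒█▓
≈▒≈▒≈█▒█▓
▒▒▒▒▒▓▒··

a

▒▒▓█▓··
≈▓▒▓▒▒≈
▓▓▓░▒▓≈
▓▓▓@▓▒≈
▓▓▒▒▒█▓
≈▒≈█▒█▓
▒▒▒▓▒··

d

▒▓█▓···
▓▒▓▒▒≈·
▓▓░▒▓≈·
▓▓▒@▒≈·
▓▒▒▒█▓·
▒≈█▒█▓·
▒▒▓▒···

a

▒▒▓█▓··
≈▓▒▓▒▒≈
▓▓▓░▒▓≈
▓▓▓@▓▒≈
▓▓▒▒▒█▓
≈▒≈█▒█▓
▒▒▒▓▒··


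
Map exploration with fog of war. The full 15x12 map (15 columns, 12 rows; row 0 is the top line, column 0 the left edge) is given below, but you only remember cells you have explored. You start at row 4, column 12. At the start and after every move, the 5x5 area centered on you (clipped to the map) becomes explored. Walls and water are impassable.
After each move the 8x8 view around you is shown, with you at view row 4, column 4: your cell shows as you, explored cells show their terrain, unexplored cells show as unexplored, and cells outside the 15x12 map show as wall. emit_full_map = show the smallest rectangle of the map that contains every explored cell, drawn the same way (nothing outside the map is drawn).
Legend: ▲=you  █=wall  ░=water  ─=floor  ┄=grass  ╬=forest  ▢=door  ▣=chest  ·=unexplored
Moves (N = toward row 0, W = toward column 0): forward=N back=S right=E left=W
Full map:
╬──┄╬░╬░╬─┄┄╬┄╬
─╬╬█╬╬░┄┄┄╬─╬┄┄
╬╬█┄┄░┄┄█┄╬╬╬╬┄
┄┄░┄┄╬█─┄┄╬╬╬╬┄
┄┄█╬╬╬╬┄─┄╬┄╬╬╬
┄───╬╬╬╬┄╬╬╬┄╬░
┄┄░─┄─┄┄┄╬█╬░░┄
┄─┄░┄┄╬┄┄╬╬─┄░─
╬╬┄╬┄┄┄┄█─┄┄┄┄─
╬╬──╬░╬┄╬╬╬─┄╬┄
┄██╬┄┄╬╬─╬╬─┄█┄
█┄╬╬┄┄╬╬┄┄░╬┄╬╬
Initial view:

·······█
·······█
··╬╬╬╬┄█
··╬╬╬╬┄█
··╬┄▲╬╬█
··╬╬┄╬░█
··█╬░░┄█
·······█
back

·······█
··╬╬╬╬┄█
··╬╬╬╬┄█
··╬┄╬╬╬█
··╬╬▲╬░█
··█╬░░┄█
··╬─┄░─█
·······█

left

········
···╬╬╬╬┄
··┄╬╬╬╬┄
··┄╬┄╬╬╬
··╬╬▲┄╬░
··╬█╬░░┄
··╬╬─┄░─
········

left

········
····╬╬╬╬
··┄┄╬╬╬╬
··─┄╬┄╬╬
··┄╬▲╬┄╬
··┄╬█╬░░
··┄╬╬─┄░
········

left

········
·····╬╬╬
··─┄┄╬╬╬
··┄─┄╬┄╬
··╬┄▲╬╬┄
··┄┄╬█╬░
··┄┄╬╬─┄
········

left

········
······╬╬
··█─┄┄╬╬
··╬┄─┄╬┄
··╬╬▲╬╬╬
··┄┄┄╬█╬
··╬┄┄╬╬─
········

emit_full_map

····╬╬╬╬┄
█─┄┄╬╬╬╬┄
╬┄─┄╬┄╬╬╬
╬╬▲╬╬╬┄╬░
┄┄┄╬█╬░░┄
╬┄┄╬╬─┄░─

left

········
·······╬
··╬█─┄┄╬
··╬╬┄─┄╬
··╬╬▲┄╬╬
··─┄┄┄╬█
··┄╬┄┄╬╬
········

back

·······╬
··╬█─┄┄╬
··╬╬┄─┄╬
··╬╬╬┄╬╬
··─┄▲┄╬█
··┄╬┄┄╬╬
··┄┄┄█─·
········

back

··╬█─┄┄╬
··╬╬┄─┄╬
··╬╬╬┄╬╬
··─┄┄┄╬█
··┄╬▲┄╬╬
··┄┄┄█─·
··░╬┄╬╬·
········

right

·╬█─┄┄╬╬
·╬╬┄─┄╬┄
·╬╬╬┄╬╬╬
·─┄┄┄╬█╬
·┄╬┄▲╬╬─
·┄┄┄█─┄·
·░╬┄╬╬╬·
········

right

╬█─┄┄╬╬╬
╬╬┄─┄╬┄╬
╬╬╬┄╬╬╬┄
─┄┄┄╬█╬░
┄╬┄┄▲╬─┄
┄┄┄█─┄┄·
░╬┄╬╬╬─·
········

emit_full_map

·····╬╬╬╬┄
╬█─┄┄╬╬╬╬┄
╬╬┄─┄╬┄╬╬╬
╬╬╬┄╬╬╬┄╬░
─┄┄┄╬█╬░░┄
┄╬┄┄▲╬─┄░─
┄┄┄█─┄┄···
░╬┄╬╬╬─···


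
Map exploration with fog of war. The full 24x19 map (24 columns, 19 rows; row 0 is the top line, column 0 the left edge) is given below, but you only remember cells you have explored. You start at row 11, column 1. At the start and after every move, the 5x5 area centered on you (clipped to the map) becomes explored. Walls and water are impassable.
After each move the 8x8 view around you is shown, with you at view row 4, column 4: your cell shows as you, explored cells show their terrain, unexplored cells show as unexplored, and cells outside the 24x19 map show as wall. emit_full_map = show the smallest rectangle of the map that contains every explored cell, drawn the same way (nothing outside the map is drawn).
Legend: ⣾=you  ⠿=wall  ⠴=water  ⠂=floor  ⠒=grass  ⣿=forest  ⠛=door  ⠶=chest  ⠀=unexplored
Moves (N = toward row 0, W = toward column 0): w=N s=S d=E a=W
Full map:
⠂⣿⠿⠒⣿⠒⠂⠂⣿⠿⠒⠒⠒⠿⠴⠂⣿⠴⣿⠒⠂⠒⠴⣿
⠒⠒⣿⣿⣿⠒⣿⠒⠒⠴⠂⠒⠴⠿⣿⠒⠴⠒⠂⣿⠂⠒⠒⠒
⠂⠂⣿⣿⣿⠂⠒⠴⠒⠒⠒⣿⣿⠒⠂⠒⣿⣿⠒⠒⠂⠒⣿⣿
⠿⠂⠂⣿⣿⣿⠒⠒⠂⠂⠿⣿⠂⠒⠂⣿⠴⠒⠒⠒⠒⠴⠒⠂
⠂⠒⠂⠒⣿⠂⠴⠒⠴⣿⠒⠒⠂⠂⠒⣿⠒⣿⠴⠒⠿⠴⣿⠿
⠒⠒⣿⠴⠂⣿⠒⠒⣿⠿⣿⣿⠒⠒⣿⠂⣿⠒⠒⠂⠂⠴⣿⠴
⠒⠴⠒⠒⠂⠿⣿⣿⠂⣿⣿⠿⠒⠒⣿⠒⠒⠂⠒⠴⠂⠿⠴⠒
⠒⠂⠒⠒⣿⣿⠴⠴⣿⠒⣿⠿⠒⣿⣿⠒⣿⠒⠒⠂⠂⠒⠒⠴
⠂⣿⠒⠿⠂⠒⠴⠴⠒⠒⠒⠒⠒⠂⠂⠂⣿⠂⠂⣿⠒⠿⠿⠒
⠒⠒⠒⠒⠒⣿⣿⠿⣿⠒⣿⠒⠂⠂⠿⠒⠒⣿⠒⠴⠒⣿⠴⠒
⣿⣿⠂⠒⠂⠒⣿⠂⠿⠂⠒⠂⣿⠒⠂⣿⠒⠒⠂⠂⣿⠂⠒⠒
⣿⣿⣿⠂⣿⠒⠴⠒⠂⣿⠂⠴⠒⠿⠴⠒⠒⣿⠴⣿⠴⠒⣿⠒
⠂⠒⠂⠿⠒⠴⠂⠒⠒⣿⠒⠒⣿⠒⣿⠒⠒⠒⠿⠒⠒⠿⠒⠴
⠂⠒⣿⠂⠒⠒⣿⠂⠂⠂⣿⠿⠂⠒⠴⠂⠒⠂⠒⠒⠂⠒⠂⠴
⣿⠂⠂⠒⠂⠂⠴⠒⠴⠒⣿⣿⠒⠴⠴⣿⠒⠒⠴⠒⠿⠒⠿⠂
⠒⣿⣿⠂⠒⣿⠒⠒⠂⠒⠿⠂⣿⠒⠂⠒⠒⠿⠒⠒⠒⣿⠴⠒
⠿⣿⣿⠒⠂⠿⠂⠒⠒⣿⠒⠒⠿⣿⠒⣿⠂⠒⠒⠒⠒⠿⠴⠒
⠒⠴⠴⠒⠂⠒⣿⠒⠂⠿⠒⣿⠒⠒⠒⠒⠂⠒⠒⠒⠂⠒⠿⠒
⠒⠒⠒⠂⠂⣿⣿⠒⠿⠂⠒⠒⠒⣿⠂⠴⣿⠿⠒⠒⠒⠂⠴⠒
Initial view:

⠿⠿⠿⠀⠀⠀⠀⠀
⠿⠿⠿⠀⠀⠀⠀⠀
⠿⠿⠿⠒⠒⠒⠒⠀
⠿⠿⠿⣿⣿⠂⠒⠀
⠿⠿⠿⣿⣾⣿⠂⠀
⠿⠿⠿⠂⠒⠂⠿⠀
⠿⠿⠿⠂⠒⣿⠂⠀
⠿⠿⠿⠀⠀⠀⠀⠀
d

⠿⠿⠀⠀⠀⠀⠀⠀
⠿⠿⠀⠀⠀⠀⠀⠀
⠿⠿⠒⠒⠒⠒⠒⠀
⠿⠿⣿⣿⠂⠒⠂⠀
⠿⠿⣿⣿⣾⠂⣿⠀
⠿⠿⠂⠒⠂⠿⠒⠀
⠿⠿⠂⠒⣿⠂⠒⠀
⠿⠿⠀⠀⠀⠀⠀⠀

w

⠿⠿⠀⠀⠀⠀⠀⠀
⠿⠿⠀⠀⠀⠀⠀⠀
⠿⠿⠂⣿⠒⠿⠂⠀
⠿⠿⠒⠒⠒⠒⠒⠀
⠿⠿⣿⣿⣾⠒⠂⠀
⠿⠿⣿⣿⣿⠂⣿⠀
⠿⠿⠂⠒⠂⠿⠒⠀
⠿⠿⠂⠒⣿⠂⠒⠀

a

⠿⠿⠿⠀⠀⠀⠀⠀
⠿⠿⠿⠀⠀⠀⠀⠀
⠿⠿⠿⠂⣿⠒⠿⠂
⠿⠿⠿⠒⠒⠒⠒⠒
⠿⠿⠿⣿⣾⠂⠒⠂
⠿⠿⠿⣿⣿⣿⠂⣿
⠿⠿⠿⠂⠒⠂⠿⠒
⠿⠿⠿⠂⠒⣿⠂⠒

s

⠿⠿⠿⠀⠀⠀⠀⠀
⠿⠿⠿⠂⣿⠒⠿⠂
⠿⠿⠿⠒⠒⠒⠒⠒
⠿⠿⠿⣿⣿⠂⠒⠂
⠿⠿⠿⣿⣾⣿⠂⣿
⠿⠿⠿⠂⠒⠂⠿⠒
⠿⠿⠿⠂⠒⣿⠂⠒
⠿⠿⠿⠀⠀⠀⠀⠀

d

⠿⠿⠀⠀⠀⠀⠀⠀
⠿⠿⠂⣿⠒⠿⠂⠀
⠿⠿⠒⠒⠒⠒⠒⠀
⠿⠿⣿⣿⠂⠒⠂⠀
⠿⠿⣿⣿⣾⠂⣿⠀
⠿⠿⠂⠒⠂⠿⠒⠀
⠿⠿⠂⠒⣿⠂⠒⠀
⠿⠿⠀⠀⠀⠀⠀⠀

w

⠿⠿⠀⠀⠀⠀⠀⠀
⠿⠿⠀⠀⠀⠀⠀⠀
⠿⠿⠂⣿⠒⠿⠂⠀
⠿⠿⠒⠒⠒⠒⠒⠀
⠿⠿⣿⣿⣾⠒⠂⠀
⠿⠿⣿⣿⣿⠂⣿⠀
⠿⠿⠂⠒⠂⠿⠒⠀
⠿⠿⠂⠒⣿⠂⠒⠀

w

⠿⠿⠀⠀⠀⠀⠀⠀
⠿⠿⠀⠀⠀⠀⠀⠀
⠿⠿⠒⠂⠒⠒⣿⠀
⠿⠿⠂⣿⠒⠿⠂⠀
⠿⠿⠒⠒⣾⠒⠒⠀
⠿⠿⣿⣿⠂⠒⠂⠀
⠿⠿⣿⣿⣿⠂⣿⠀
⠿⠿⠂⠒⠂⠿⠒⠀

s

⠿⠿⠀⠀⠀⠀⠀⠀
⠿⠿⠒⠂⠒⠒⣿⠀
⠿⠿⠂⣿⠒⠿⠂⠀
⠿⠿⠒⠒⠒⠒⠒⠀
⠿⠿⣿⣿⣾⠒⠂⠀
⠿⠿⣿⣿⣿⠂⣿⠀
⠿⠿⠂⠒⠂⠿⠒⠀
⠿⠿⠂⠒⣿⠂⠒⠀

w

⠿⠿⠀⠀⠀⠀⠀⠀
⠿⠿⠀⠀⠀⠀⠀⠀
⠿⠿⠒⠂⠒⠒⣿⠀
⠿⠿⠂⣿⠒⠿⠂⠀
⠿⠿⠒⠒⣾⠒⠒⠀
⠿⠿⣿⣿⠂⠒⠂⠀
⠿⠿⣿⣿⣿⠂⣿⠀
⠿⠿⠂⠒⠂⠿⠒⠀

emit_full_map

⠒⠂⠒⠒⣿
⠂⣿⠒⠿⠂
⠒⠒⣾⠒⠒
⣿⣿⠂⠒⠂
⣿⣿⣿⠂⣿
⠂⠒⠂⠿⠒
⠂⠒⣿⠂⠒

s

⠿⠿⠀⠀⠀⠀⠀⠀
⠿⠿⠒⠂⠒⠒⣿⠀
⠿⠿⠂⣿⠒⠿⠂⠀
⠿⠿⠒⠒⠒⠒⠒⠀
⠿⠿⣿⣿⣾⠒⠂⠀
⠿⠿⣿⣿⣿⠂⣿⠀
⠿⠿⠂⠒⠂⠿⠒⠀
⠿⠿⠂⠒⣿⠂⠒⠀

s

⠿⠿⠒⠂⠒⠒⣿⠀
⠿⠿⠂⣿⠒⠿⠂⠀
⠿⠿⠒⠒⠒⠒⠒⠀
⠿⠿⣿⣿⠂⠒⠂⠀
⠿⠿⣿⣿⣾⠂⣿⠀
⠿⠿⠂⠒⠂⠿⠒⠀
⠿⠿⠂⠒⣿⠂⠒⠀
⠿⠿⠀⠀⠀⠀⠀⠀

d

⠿⠒⠂⠒⠒⣿⠀⠀
⠿⠂⣿⠒⠿⠂⠀⠀
⠿⠒⠒⠒⠒⠒⣿⠀
⠿⣿⣿⠂⠒⠂⠒⠀
⠿⣿⣿⣿⣾⣿⠒⠀
⠿⠂⠒⠂⠿⠒⠴⠀
⠿⠂⠒⣿⠂⠒⠒⠀
⠿⠀⠀⠀⠀⠀⠀⠀

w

⠿⠀⠀⠀⠀⠀⠀⠀
⠿⠒⠂⠒⠒⣿⠀⠀
⠿⠂⣿⠒⠿⠂⠒⠀
⠿⠒⠒⠒⠒⠒⣿⠀
⠿⣿⣿⠂⣾⠂⠒⠀
⠿⣿⣿⣿⠂⣿⠒⠀
⠿⠂⠒⠂⠿⠒⠴⠀
⠿⠂⠒⣿⠂⠒⠒⠀

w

⠿⠀⠀⠀⠀⠀⠀⠀
⠿⠀⠀⠀⠀⠀⠀⠀
⠿⠒⠂⠒⠒⣿⣿⠀
⠿⠂⣿⠒⠿⠂⠒⠀
⠿⠒⠒⠒⣾⠒⣿⠀
⠿⣿⣿⠂⠒⠂⠒⠀
⠿⣿⣿⣿⠂⣿⠒⠀
⠿⠂⠒⠂⠿⠒⠴⠀

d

⠀⠀⠀⠀⠀⠀⠀⠀
⠀⠀⠀⠀⠀⠀⠀⠀
⠒⠂⠒⠒⣿⣿⠴⠀
⠂⣿⠒⠿⠂⠒⠴⠀
⠒⠒⠒⠒⣾⣿⣿⠀
⣿⣿⠂⠒⠂⠒⣿⠀
⣿⣿⣿⠂⣿⠒⠴⠀
⠂⠒⠂⠿⠒⠴⠀⠀

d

⠀⠀⠀⠀⠀⠀⠀⠀
⠀⠀⠀⠀⠀⠀⠀⠀
⠂⠒⠒⣿⣿⠴⠴⠀
⣿⠒⠿⠂⠒⠴⠴⠀
⠒⠒⠒⠒⣾⣿⠿⠀
⣿⠂⠒⠂⠒⣿⠂⠀
⣿⣿⠂⣿⠒⠴⠒⠀
⠒⠂⠿⠒⠴⠀⠀⠀

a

⠀⠀⠀⠀⠀⠀⠀⠀
⠀⠀⠀⠀⠀⠀⠀⠀
⠒⠂⠒⠒⣿⣿⠴⠴
⠂⣿⠒⠿⠂⠒⠴⠴
⠒⠒⠒⠒⣾⣿⣿⠿
⣿⣿⠂⠒⠂⠒⣿⠂
⣿⣿⣿⠂⣿⠒⠴⠒
⠂⠒⠂⠿⠒⠴⠀⠀

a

⠿⠀⠀⠀⠀⠀⠀⠀
⠿⠀⠀⠀⠀⠀⠀⠀
⠿⠒⠂⠒⠒⣿⣿⠴
⠿⠂⣿⠒⠿⠂⠒⠴
⠿⠒⠒⠒⣾⠒⣿⣿
⠿⣿⣿⠂⠒⠂⠒⣿
⠿⣿⣿⣿⠂⣿⠒⠴
⠿⠂⠒⠂⠿⠒⠴⠀

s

⠿⠀⠀⠀⠀⠀⠀⠀
⠿⠒⠂⠒⠒⣿⣿⠴
⠿⠂⣿⠒⠿⠂⠒⠴
⠿⠒⠒⠒⠒⠒⣿⣿
⠿⣿⣿⠂⣾⠂⠒⣿
⠿⣿⣿⣿⠂⣿⠒⠴
⠿⠂⠒⠂⠿⠒⠴⠀
⠿⠂⠒⣿⠂⠒⠒⠀

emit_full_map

⠒⠂⠒⠒⣿⣿⠴⠴
⠂⣿⠒⠿⠂⠒⠴⠴
⠒⠒⠒⠒⠒⣿⣿⠿
⣿⣿⠂⣾⠂⠒⣿⠂
⣿⣿⣿⠂⣿⠒⠴⠒
⠂⠒⠂⠿⠒⠴⠀⠀
⠂⠒⣿⠂⠒⠒⠀⠀

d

⠀⠀⠀⠀⠀⠀⠀⠀
⠒⠂⠒⠒⣿⣿⠴⠴
⠂⣿⠒⠿⠂⠒⠴⠴
⠒⠒⠒⠒⠒⣿⣿⠿
⣿⣿⠂⠒⣾⠒⣿⠂
⣿⣿⣿⠂⣿⠒⠴⠒
⠂⠒⠂⠿⠒⠴⠂⠀
⠂⠒⣿⠂⠒⠒⠀⠀

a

⠿⠀⠀⠀⠀⠀⠀⠀
⠿⠒⠂⠒⠒⣿⣿⠴
⠿⠂⣿⠒⠿⠂⠒⠴
⠿⠒⠒⠒⠒⠒⣿⣿
⠿⣿⣿⠂⣾⠂⠒⣿
⠿⣿⣿⣿⠂⣿⠒⠴
⠿⠂⠒⠂⠿⠒⠴⠂
⠿⠂⠒⣿⠂⠒⠒⠀

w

⠿⠀⠀⠀⠀⠀⠀⠀
⠿⠀⠀⠀⠀⠀⠀⠀
⠿⠒⠂⠒⠒⣿⣿⠴
⠿⠂⣿⠒⠿⠂⠒⠴
⠿⠒⠒⠒⣾⠒⣿⣿
⠿⣿⣿⠂⠒⠂⠒⣿
⠿⣿⣿⣿⠂⣿⠒⠴
⠿⠂⠒⠂⠿⠒⠴⠂

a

⠿⠿⠀⠀⠀⠀⠀⠀
⠿⠿⠀⠀⠀⠀⠀⠀
⠿⠿⠒⠂⠒⠒⣿⣿
⠿⠿⠂⣿⠒⠿⠂⠒
⠿⠿⠒⠒⣾⠒⠒⣿
⠿⠿⣿⣿⠂⠒⠂⠒
⠿⠿⣿⣿⣿⠂⣿⠒
⠿⠿⠂⠒⠂⠿⠒⠴

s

⠿⠿⠀⠀⠀⠀⠀⠀
⠿⠿⠒⠂⠒⠒⣿⣿
⠿⠿⠂⣿⠒⠿⠂⠒
⠿⠿⠒⠒⠒⠒⠒⣿
⠿⠿⣿⣿⣾⠒⠂⠒
⠿⠿⣿⣿⣿⠂⣿⠒
⠿⠿⠂⠒⠂⠿⠒⠴
⠿⠿⠂⠒⣿⠂⠒⠒

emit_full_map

⠒⠂⠒⠒⣿⣿⠴⠴
⠂⣿⠒⠿⠂⠒⠴⠴
⠒⠒⠒⠒⠒⣿⣿⠿
⣿⣿⣾⠒⠂⠒⣿⠂
⣿⣿⣿⠂⣿⠒⠴⠒
⠂⠒⠂⠿⠒⠴⠂⠀
⠂⠒⣿⠂⠒⠒⠀⠀

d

⠿⠀⠀⠀⠀⠀⠀⠀
⠿⠒⠂⠒⠒⣿⣿⠴
⠿⠂⣿⠒⠿⠂⠒⠴
⠿⠒⠒⠒⠒⠒⣿⣿
⠿⣿⣿⠂⣾⠂⠒⣿
⠿⣿⣿⣿⠂⣿⠒⠴
⠿⠂⠒⠂⠿⠒⠴⠂
⠿⠂⠒⣿⠂⠒⠒⠀

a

⠿⠿⠀⠀⠀⠀⠀⠀
⠿⠿⠒⠂⠒⠒⣿⣿
⠿⠿⠂⣿⠒⠿⠂⠒
⠿⠿⠒⠒⠒⠒⠒⣿
⠿⠿⣿⣿⣾⠒⠂⠒
⠿⠿⣿⣿⣿⠂⣿⠒
⠿⠿⠂⠒⠂⠿⠒⠴
⠿⠿⠂⠒⣿⠂⠒⠒

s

⠿⠿⠒⠂⠒⠒⣿⣿
⠿⠿⠂⣿⠒⠿⠂⠒
⠿⠿⠒⠒⠒⠒⠒⣿
⠿⠿⣿⣿⠂⠒⠂⠒
⠿⠿⣿⣿⣾⠂⣿⠒
⠿⠿⠂⠒⠂⠿⠒⠴
⠿⠿⠂⠒⣿⠂⠒⠒
⠿⠿⠀⠀⠀⠀⠀⠀

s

⠿⠿⠂⣿⠒⠿⠂⠒
⠿⠿⠒⠒⠒⠒⠒⣿
⠿⠿⣿⣿⠂⠒⠂⠒
⠿⠿⣿⣿⣿⠂⣿⠒
⠿⠿⠂⠒⣾⠿⠒⠴
⠿⠿⠂⠒⣿⠂⠒⠒
⠿⠿⣿⠂⠂⠒⠂⠀
⠿⠿⠀⠀⠀⠀⠀⠀

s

⠿⠿⠒⠒⠒⠒⠒⣿
⠿⠿⣿⣿⠂⠒⠂⠒
⠿⠿⣿⣿⣿⠂⣿⠒
⠿⠿⠂⠒⠂⠿⠒⠴
⠿⠿⠂⠒⣾⠂⠒⠒
⠿⠿⣿⠂⠂⠒⠂⠀
⠿⠿⠒⣿⣿⠂⠒⠀
⠿⠿⠀⠀⠀⠀⠀⠀

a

⠿⠿⠿⠒⠒⠒⠒⠒
⠿⠿⠿⣿⣿⠂⠒⠂
⠿⠿⠿⣿⣿⣿⠂⣿
⠿⠿⠿⠂⠒⠂⠿⠒
⠿⠿⠿⠂⣾⣿⠂⠒
⠿⠿⠿⣿⠂⠂⠒⠂
⠿⠿⠿⠒⣿⣿⠂⠒
⠿⠿⠿⠀⠀⠀⠀⠀

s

⠿⠿⠿⣿⣿⠂⠒⠂
⠿⠿⠿⣿⣿⣿⠂⣿
⠿⠿⠿⠂⠒⠂⠿⠒
⠿⠿⠿⠂⠒⣿⠂⠒
⠿⠿⠿⣿⣾⠂⠒⠂
⠿⠿⠿⠒⣿⣿⠂⠒
⠿⠿⠿⠿⣿⣿⠒⠀
⠿⠿⠿⠀⠀⠀⠀⠀

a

⠿⠿⠿⠿⣿⣿⠂⠒
⠿⠿⠿⠿⣿⣿⣿⠂
⠿⠿⠿⠿⠂⠒⠂⠿
⠿⠿⠿⠿⠂⠒⣿⠂
⠿⠿⠿⠿⣾⠂⠂⠒
⠿⠿⠿⠿⠒⣿⣿⠂
⠿⠿⠿⠿⠿⣿⣿⠒
⠿⠿⠿⠿⠀⠀⠀⠀

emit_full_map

⠒⠂⠒⠒⣿⣿⠴⠴
⠂⣿⠒⠿⠂⠒⠴⠴
⠒⠒⠒⠒⠒⣿⣿⠿
⣿⣿⠂⠒⠂⠒⣿⠂
⣿⣿⣿⠂⣿⠒⠴⠒
⠂⠒⠂⠿⠒⠴⠂⠀
⠂⠒⣿⠂⠒⠒⠀⠀
⣾⠂⠂⠒⠂⠀⠀⠀
⠒⣿⣿⠂⠒⠀⠀⠀
⠿⣿⣿⠒⠀⠀⠀⠀


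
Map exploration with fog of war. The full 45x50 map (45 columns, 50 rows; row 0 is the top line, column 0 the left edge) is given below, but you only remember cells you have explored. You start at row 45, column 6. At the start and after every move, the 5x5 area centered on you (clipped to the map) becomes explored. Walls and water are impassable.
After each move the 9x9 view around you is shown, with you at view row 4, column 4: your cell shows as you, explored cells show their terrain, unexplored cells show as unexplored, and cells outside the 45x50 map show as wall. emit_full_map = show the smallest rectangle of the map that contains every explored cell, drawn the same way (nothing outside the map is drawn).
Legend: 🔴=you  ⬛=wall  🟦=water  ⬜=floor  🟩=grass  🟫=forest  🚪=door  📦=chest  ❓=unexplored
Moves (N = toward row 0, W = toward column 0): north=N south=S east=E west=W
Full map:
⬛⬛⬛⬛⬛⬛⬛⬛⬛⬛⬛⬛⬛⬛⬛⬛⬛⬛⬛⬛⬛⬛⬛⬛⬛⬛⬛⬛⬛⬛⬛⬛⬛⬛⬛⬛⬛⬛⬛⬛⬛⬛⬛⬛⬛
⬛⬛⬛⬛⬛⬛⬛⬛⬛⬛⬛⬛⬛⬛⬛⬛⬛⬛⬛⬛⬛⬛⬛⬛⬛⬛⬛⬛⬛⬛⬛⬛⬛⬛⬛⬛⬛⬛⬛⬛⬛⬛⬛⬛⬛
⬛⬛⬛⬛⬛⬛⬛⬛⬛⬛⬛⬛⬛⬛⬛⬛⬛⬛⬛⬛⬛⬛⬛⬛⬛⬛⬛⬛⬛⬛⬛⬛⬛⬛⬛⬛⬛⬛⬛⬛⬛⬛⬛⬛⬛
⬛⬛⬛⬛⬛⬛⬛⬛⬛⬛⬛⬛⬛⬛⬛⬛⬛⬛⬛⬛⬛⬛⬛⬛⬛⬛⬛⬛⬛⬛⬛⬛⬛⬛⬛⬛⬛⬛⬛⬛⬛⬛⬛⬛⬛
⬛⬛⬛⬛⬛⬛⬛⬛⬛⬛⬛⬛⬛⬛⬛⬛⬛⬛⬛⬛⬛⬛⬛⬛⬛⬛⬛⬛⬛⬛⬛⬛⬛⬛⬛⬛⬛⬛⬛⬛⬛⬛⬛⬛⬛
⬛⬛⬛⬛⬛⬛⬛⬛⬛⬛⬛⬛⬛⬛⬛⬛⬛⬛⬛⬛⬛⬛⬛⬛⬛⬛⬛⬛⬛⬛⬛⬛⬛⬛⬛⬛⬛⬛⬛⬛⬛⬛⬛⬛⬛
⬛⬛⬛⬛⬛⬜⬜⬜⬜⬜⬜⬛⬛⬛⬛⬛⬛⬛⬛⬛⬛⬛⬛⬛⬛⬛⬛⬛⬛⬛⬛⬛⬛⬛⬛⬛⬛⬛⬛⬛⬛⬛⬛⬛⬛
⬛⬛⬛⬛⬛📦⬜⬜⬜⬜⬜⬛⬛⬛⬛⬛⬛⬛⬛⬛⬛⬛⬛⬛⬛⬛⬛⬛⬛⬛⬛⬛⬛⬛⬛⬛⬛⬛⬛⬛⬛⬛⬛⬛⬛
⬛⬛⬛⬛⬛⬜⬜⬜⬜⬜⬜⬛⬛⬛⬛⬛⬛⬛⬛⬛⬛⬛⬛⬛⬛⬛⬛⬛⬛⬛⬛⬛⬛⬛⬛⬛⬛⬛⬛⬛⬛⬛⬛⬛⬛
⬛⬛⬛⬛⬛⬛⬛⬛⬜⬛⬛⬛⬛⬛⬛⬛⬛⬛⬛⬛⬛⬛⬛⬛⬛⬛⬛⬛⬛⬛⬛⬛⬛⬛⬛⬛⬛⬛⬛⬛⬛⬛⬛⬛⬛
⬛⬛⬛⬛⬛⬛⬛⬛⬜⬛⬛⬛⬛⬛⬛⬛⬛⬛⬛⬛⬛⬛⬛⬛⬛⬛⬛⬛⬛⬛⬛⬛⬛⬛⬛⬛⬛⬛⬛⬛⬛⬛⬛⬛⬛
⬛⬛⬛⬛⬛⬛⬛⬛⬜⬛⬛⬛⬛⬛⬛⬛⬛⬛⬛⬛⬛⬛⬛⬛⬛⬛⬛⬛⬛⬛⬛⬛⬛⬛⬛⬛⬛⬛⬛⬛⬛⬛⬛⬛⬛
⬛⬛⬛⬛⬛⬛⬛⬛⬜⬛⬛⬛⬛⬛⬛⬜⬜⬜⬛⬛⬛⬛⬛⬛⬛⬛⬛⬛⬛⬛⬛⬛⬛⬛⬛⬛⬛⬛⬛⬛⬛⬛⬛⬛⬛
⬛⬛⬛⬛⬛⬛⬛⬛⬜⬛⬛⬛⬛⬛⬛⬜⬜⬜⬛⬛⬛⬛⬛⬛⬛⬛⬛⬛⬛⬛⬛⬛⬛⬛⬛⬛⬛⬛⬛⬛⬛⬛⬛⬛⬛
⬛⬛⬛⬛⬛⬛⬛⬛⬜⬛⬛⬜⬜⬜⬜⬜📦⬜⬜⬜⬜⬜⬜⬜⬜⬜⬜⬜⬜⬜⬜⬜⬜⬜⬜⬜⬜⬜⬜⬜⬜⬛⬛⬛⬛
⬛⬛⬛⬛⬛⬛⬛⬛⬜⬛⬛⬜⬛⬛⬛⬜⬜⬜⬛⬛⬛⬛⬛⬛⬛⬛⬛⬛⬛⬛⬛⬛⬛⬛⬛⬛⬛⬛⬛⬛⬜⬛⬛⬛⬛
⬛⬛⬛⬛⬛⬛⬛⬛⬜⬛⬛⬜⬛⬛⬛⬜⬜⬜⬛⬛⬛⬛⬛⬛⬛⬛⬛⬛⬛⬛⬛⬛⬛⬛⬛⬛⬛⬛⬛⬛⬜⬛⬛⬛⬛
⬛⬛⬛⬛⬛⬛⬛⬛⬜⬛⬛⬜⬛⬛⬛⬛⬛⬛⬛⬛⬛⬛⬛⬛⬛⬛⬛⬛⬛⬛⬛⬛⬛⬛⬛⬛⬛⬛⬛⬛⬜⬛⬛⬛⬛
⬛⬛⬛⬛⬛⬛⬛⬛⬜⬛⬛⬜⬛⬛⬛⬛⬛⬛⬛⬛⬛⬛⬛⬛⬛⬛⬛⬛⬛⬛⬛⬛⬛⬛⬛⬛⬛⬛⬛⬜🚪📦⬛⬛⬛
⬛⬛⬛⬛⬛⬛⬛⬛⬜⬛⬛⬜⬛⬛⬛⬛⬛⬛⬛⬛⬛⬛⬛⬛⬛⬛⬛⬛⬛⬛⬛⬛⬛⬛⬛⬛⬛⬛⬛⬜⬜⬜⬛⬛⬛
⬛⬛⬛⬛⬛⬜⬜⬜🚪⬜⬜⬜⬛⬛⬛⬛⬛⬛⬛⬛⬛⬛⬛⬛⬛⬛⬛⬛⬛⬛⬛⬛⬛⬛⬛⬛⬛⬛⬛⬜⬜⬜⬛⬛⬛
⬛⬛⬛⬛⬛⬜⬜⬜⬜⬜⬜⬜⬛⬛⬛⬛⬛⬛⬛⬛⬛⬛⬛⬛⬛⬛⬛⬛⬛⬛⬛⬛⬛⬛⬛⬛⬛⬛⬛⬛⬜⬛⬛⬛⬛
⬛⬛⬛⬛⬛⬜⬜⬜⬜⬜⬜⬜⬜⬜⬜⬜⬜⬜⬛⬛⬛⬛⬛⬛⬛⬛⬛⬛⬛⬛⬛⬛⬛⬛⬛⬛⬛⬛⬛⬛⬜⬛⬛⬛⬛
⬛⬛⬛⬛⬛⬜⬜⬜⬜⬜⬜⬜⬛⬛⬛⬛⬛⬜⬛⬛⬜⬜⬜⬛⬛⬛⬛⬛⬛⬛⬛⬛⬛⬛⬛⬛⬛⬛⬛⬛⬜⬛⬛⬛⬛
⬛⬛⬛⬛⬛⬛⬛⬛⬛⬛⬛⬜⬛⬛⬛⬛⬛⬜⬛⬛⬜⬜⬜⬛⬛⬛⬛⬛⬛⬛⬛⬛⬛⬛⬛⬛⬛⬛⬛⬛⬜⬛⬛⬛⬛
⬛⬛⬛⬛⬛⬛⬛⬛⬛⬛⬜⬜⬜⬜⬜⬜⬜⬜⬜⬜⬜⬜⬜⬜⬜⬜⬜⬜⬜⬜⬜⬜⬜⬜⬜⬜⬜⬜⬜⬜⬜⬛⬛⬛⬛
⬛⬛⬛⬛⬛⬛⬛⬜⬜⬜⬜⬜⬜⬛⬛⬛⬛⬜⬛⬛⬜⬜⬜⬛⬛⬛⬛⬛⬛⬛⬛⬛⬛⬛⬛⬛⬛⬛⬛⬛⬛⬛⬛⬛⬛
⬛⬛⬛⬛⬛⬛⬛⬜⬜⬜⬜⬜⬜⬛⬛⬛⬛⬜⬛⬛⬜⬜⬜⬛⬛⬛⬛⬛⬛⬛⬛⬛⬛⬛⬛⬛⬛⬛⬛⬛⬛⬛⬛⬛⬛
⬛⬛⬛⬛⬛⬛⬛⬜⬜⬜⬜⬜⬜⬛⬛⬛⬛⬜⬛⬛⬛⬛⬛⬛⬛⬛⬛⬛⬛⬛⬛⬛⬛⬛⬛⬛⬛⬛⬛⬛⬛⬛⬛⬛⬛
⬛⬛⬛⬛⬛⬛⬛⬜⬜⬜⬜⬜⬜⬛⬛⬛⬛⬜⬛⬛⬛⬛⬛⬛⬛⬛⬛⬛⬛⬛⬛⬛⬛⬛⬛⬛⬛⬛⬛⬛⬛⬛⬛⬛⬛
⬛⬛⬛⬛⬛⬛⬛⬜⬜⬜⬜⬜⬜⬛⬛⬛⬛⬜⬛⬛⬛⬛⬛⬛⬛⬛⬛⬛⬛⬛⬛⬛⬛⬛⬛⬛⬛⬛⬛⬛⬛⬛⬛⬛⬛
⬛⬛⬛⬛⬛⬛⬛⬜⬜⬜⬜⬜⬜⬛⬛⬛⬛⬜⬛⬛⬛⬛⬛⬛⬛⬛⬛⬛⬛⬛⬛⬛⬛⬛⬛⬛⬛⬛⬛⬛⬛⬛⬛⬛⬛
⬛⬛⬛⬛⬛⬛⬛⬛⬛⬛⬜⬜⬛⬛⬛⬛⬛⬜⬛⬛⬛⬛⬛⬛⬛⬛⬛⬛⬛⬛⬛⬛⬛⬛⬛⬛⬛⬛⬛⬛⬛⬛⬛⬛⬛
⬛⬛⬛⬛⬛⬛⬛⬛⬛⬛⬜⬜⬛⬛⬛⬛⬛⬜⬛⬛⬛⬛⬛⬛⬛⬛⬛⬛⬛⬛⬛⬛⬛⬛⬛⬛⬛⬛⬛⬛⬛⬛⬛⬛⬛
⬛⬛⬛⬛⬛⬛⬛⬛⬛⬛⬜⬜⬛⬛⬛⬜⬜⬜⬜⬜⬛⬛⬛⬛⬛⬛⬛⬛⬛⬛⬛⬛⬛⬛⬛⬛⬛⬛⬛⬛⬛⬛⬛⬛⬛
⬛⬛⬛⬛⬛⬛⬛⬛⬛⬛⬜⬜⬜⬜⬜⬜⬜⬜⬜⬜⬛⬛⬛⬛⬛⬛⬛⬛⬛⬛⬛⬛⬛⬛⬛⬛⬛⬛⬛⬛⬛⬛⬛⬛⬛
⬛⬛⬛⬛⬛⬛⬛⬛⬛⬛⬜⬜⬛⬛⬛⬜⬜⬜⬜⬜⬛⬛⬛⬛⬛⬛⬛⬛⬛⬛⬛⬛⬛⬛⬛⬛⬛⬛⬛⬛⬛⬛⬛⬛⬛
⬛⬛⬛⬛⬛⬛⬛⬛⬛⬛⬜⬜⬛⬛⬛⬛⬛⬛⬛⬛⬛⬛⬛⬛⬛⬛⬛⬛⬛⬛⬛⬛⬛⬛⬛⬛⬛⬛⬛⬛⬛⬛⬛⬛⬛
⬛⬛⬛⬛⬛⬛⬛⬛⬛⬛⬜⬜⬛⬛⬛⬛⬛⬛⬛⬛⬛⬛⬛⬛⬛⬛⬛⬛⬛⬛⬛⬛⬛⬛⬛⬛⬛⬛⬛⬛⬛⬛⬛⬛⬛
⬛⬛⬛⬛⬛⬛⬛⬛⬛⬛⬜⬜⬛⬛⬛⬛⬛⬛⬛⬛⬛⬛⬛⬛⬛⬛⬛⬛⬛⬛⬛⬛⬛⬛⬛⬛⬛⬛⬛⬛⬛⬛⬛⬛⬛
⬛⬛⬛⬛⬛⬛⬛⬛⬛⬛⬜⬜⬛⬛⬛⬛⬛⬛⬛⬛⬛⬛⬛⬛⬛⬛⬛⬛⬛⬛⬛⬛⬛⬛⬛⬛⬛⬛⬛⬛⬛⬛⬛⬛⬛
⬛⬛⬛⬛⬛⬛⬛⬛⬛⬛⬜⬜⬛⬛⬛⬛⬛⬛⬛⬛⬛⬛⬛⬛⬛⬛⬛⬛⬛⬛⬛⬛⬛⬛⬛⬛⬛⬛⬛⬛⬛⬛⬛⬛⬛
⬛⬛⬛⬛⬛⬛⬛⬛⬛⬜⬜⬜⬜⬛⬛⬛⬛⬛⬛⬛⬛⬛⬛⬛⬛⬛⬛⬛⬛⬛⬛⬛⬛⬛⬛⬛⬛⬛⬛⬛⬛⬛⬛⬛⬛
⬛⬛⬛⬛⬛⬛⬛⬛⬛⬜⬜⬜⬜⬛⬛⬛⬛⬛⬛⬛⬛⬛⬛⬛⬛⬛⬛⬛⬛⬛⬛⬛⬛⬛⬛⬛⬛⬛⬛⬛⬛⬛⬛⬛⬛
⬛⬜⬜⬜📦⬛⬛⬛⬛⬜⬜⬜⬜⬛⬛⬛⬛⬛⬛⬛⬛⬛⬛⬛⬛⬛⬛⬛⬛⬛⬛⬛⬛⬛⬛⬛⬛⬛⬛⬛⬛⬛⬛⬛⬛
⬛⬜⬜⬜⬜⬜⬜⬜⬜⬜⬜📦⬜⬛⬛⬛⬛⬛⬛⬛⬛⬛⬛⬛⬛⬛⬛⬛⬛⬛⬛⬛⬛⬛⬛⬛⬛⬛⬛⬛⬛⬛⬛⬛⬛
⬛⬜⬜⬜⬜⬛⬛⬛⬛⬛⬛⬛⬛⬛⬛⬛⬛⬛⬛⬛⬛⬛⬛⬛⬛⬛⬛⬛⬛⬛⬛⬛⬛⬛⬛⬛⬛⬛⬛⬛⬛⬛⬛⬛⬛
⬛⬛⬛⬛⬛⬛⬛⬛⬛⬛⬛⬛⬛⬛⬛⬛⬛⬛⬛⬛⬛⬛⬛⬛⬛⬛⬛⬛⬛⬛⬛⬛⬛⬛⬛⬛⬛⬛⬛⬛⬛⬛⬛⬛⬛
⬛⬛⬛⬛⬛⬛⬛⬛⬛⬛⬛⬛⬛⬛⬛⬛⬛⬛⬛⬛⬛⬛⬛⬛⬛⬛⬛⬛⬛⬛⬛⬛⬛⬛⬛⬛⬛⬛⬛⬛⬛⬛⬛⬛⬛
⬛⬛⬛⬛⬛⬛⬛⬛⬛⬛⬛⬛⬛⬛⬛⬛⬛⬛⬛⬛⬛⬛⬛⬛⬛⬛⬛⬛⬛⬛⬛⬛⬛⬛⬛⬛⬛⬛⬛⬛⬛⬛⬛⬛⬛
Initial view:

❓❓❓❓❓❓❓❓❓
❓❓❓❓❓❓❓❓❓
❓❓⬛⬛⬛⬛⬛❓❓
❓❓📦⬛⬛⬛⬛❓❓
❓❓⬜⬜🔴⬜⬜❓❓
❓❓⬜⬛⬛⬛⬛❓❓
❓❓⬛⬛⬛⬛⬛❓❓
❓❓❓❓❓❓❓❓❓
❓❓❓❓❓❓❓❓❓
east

❓❓❓❓❓❓❓❓❓
❓❓❓❓❓❓❓❓❓
❓⬛⬛⬛⬛⬛⬜❓❓
❓📦⬛⬛⬛⬛⬜❓❓
❓⬜⬜⬜🔴⬜⬜❓❓
❓⬜⬛⬛⬛⬛⬛❓❓
❓⬛⬛⬛⬛⬛⬛❓❓
❓❓❓❓❓❓❓❓❓
❓❓❓❓❓❓❓❓❓

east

❓❓❓❓❓❓❓❓❓
❓❓❓❓❓❓❓❓❓
⬛⬛⬛⬛⬛⬜⬜❓❓
📦⬛⬛⬛⬛⬜⬜❓❓
⬜⬜⬜⬜🔴⬜⬜❓❓
⬜⬛⬛⬛⬛⬛⬛❓❓
⬛⬛⬛⬛⬛⬛⬛❓❓
❓❓❓❓❓❓❓❓❓
❓❓❓❓❓❓❓❓❓

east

❓❓❓❓❓❓❓❓❓
❓❓❓❓❓❓❓❓❓
⬛⬛⬛⬛⬜⬜⬜❓❓
⬛⬛⬛⬛⬜⬜⬜❓❓
⬜⬜⬜⬜🔴⬜📦❓❓
⬛⬛⬛⬛⬛⬛⬛❓❓
⬛⬛⬛⬛⬛⬛⬛❓❓
❓❓❓❓❓❓❓❓❓
❓❓❓❓❓❓❓❓❓

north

❓❓❓❓❓❓❓❓❓
❓❓❓❓❓❓❓❓❓
❓❓⬛⬛⬜⬜⬜❓❓
⬛⬛⬛⬛⬜⬜⬜❓❓
⬛⬛⬛⬛🔴⬜⬜❓❓
⬜⬜⬜⬜⬜⬜📦❓❓
⬛⬛⬛⬛⬛⬛⬛❓❓
⬛⬛⬛⬛⬛⬛⬛❓❓
❓❓❓❓❓❓❓❓❓

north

❓❓❓❓❓❓❓❓❓
❓❓❓❓❓❓❓❓❓
❓❓⬛⬛⬛⬜⬜❓❓
❓❓⬛⬛⬜⬜⬜❓❓
⬛⬛⬛⬛🔴⬜⬜❓❓
⬛⬛⬛⬛⬜⬜⬜❓❓
⬜⬜⬜⬜⬜⬜📦❓❓
⬛⬛⬛⬛⬛⬛⬛❓❓
⬛⬛⬛⬛⬛⬛⬛❓❓

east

❓❓❓❓❓❓❓❓❓
❓❓❓❓❓❓❓❓❓
❓⬛⬛⬛⬜⬜⬛❓❓
❓⬛⬛⬜⬜⬜⬜❓❓
⬛⬛⬛⬜🔴⬜⬜❓❓
⬛⬛⬛⬜⬜⬜⬜❓❓
⬜⬜⬜⬜⬜📦⬜❓❓
⬛⬛⬛⬛⬛⬛❓❓❓
⬛⬛⬛⬛⬛⬛❓❓❓

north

❓❓❓❓❓❓❓❓❓
❓❓❓❓❓❓❓❓❓
❓❓⬛⬛⬜⬜⬛❓❓
❓⬛⬛⬛⬜⬜⬛❓❓
❓⬛⬛⬜🔴⬜⬜❓❓
⬛⬛⬛⬜⬜⬜⬜❓❓
⬛⬛⬛⬜⬜⬜⬜❓❓
⬜⬜⬜⬜⬜📦⬜❓❓
⬛⬛⬛⬛⬛⬛❓❓❓

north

❓❓❓❓❓❓❓❓❓
❓❓❓❓❓❓❓❓❓
❓❓⬛⬛⬜⬜⬛❓❓
❓❓⬛⬛⬜⬜⬛❓❓
❓⬛⬛⬛🔴⬜⬛❓❓
❓⬛⬛⬜⬜⬜⬜❓❓
⬛⬛⬛⬜⬜⬜⬜❓❓
⬛⬛⬛⬜⬜⬜⬜❓❓
⬜⬜⬜⬜⬜📦⬜❓❓

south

❓❓❓❓❓❓❓❓❓
❓❓⬛⬛⬜⬜⬛❓❓
❓❓⬛⬛⬜⬜⬛❓❓
❓⬛⬛⬛⬜⬜⬛❓❓
❓⬛⬛⬜🔴⬜⬜❓❓
⬛⬛⬛⬜⬜⬜⬜❓❓
⬛⬛⬛⬜⬜⬜⬜❓❓
⬜⬜⬜⬜⬜📦⬜❓❓
⬛⬛⬛⬛⬛⬛❓❓❓

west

❓❓❓❓❓❓❓❓❓
❓❓❓⬛⬛⬜⬜⬛❓
❓❓⬛⬛⬛⬜⬜⬛❓
❓❓⬛⬛⬛⬜⬜⬛❓
❓❓⬛⬛🔴⬜⬜⬜❓
⬛⬛⬛⬛⬜⬜⬜⬜❓
⬛⬛⬛⬛⬜⬜⬜⬜❓
⬜⬜⬜⬜⬜⬜📦⬜❓
⬛⬛⬛⬛⬛⬛⬛❓❓

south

❓❓❓⬛⬛⬜⬜⬛❓
❓❓⬛⬛⬛⬜⬜⬛❓
❓❓⬛⬛⬛⬜⬜⬛❓
❓❓⬛⬛⬜⬜⬜⬜❓
⬛⬛⬛⬛🔴⬜⬜⬜❓
⬛⬛⬛⬛⬜⬜⬜⬜❓
⬜⬜⬜⬜⬜⬜📦⬜❓
⬛⬛⬛⬛⬛⬛⬛❓❓
⬛⬛⬛⬛⬛⬛⬛❓❓

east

❓❓⬛⬛⬜⬜⬛❓❓
❓⬛⬛⬛⬜⬜⬛❓❓
❓⬛⬛⬛⬜⬜⬛❓❓
❓⬛⬛⬜⬜⬜⬜❓❓
⬛⬛⬛⬜🔴⬜⬜❓❓
⬛⬛⬛⬜⬜⬜⬜❓❓
⬜⬜⬜⬜⬜📦⬜❓❓
⬛⬛⬛⬛⬛⬛❓❓❓
⬛⬛⬛⬛⬛⬛❓❓❓

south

❓⬛⬛⬛⬜⬜⬛❓❓
❓⬛⬛⬛⬜⬜⬛❓❓
❓⬛⬛⬜⬜⬜⬜❓❓
⬛⬛⬛⬜⬜⬜⬜❓❓
⬛⬛⬛⬜🔴⬜⬜❓❓
⬜⬜⬜⬜⬜📦⬜❓❓
⬛⬛⬛⬛⬛⬛⬛❓❓
⬛⬛⬛⬛⬛⬛❓❓❓
❓❓❓❓❓❓❓❓❓

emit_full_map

❓❓❓❓⬛⬛⬜⬜⬛
❓❓❓⬛⬛⬛⬜⬜⬛
❓❓❓⬛⬛⬛⬜⬜⬛
❓❓❓⬛⬛⬜⬜⬜⬜
⬛⬛⬛⬛⬛⬜⬜⬜⬜
📦⬛⬛⬛⬛⬜🔴⬜⬜
⬜⬜⬜⬜⬜⬜⬜📦⬜
⬜⬛⬛⬛⬛⬛⬛⬛⬛
⬛⬛⬛⬛⬛⬛⬛⬛❓

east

⬛⬛⬛⬜⬜⬛❓❓❓
⬛⬛⬛⬜⬜⬛❓❓❓
⬛⬛⬜⬜⬜⬜⬛❓❓
⬛⬛⬜⬜⬜⬜⬛❓❓
⬛⬛⬜⬜🔴⬜⬛❓❓
⬜⬜⬜⬜📦⬜⬛❓❓
⬛⬛⬛⬛⬛⬛⬛❓❓
⬛⬛⬛⬛⬛❓❓❓❓
❓❓❓❓❓❓❓❓❓

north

❓⬛⬛⬜⬜⬛❓❓❓
⬛⬛⬛⬜⬜⬛❓❓❓
⬛⬛⬛⬜⬜⬛⬛❓❓
⬛⬛⬜⬜⬜⬜⬛❓❓
⬛⬛⬜⬜🔴⬜⬛❓❓
⬛⬛⬜⬜⬜⬜⬛❓❓
⬜⬜⬜⬜📦⬜⬛❓❓
⬛⬛⬛⬛⬛⬛⬛❓❓
⬛⬛⬛⬛⬛❓❓❓❓

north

❓❓❓❓❓❓❓❓❓
❓⬛⬛⬜⬜⬛❓❓❓
⬛⬛⬛⬜⬜⬛⬛❓❓
⬛⬛⬛⬜⬜⬛⬛❓❓
⬛⬛⬜⬜🔴⬜⬛❓❓
⬛⬛⬜⬜⬜⬜⬛❓❓
⬛⬛⬜⬜⬜⬜⬛❓❓
⬜⬜⬜⬜📦⬜⬛❓❓
⬛⬛⬛⬛⬛⬛⬛❓❓

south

❓⬛⬛⬜⬜⬛❓❓❓
⬛⬛⬛⬜⬜⬛⬛❓❓
⬛⬛⬛⬜⬜⬛⬛❓❓
⬛⬛⬜⬜⬜⬜⬛❓❓
⬛⬛⬜⬜🔴⬜⬛❓❓
⬛⬛⬜⬜⬜⬜⬛❓❓
⬜⬜⬜⬜📦⬜⬛❓❓
⬛⬛⬛⬛⬛⬛⬛❓❓
⬛⬛⬛⬛⬛❓❓❓❓

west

❓❓⬛⬛⬜⬜⬛❓❓
❓⬛⬛⬛⬜⬜⬛⬛❓
❓⬛⬛⬛⬜⬜⬛⬛❓
❓⬛⬛⬜⬜⬜⬜⬛❓
⬛⬛⬛⬜🔴⬜⬜⬛❓
⬛⬛⬛⬜⬜⬜⬜⬛❓
⬜⬜⬜⬜⬜📦⬜⬛❓
⬛⬛⬛⬛⬛⬛⬛⬛❓
⬛⬛⬛⬛⬛⬛❓❓❓

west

❓❓❓⬛⬛⬜⬜⬛❓
❓❓⬛⬛⬛⬜⬜⬛⬛
❓❓⬛⬛⬛⬜⬜⬛⬛
❓❓⬛⬛⬜⬜⬜⬜⬛
⬛⬛⬛⬛🔴⬜⬜⬜⬛
⬛⬛⬛⬛⬜⬜⬜⬜⬛
⬜⬜⬜⬜⬜⬜📦⬜⬛
⬛⬛⬛⬛⬛⬛⬛⬛⬛
⬛⬛⬛⬛⬛⬛⬛❓❓

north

❓❓❓❓❓❓❓❓❓
❓❓❓⬛⬛⬜⬜⬛❓
❓❓⬛⬛⬛⬜⬜⬛⬛
❓❓⬛⬛⬛⬜⬜⬛⬛
❓❓⬛⬛🔴⬜⬜⬜⬛
⬛⬛⬛⬛⬜⬜⬜⬜⬛
⬛⬛⬛⬛⬜⬜⬜⬜⬛
⬜⬜⬜⬜⬜⬜📦⬜⬛
⬛⬛⬛⬛⬛⬛⬛⬛⬛

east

❓❓❓❓❓❓❓❓❓
❓❓⬛⬛⬜⬜⬛❓❓
❓⬛⬛⬛⬜⬜⬛⬛❓
❓⬛⬛⬛⬜⬜⬛⬛❓
❓⬛⬛⬜🔴⬜⬜⬛❓
⬛⬛⬛⬜⬜⬜⬜⬛❓
⬛⬛⬛⬜⬜⬜⬜⬛❓
⬜⬜⬜⬜⬜📦⬜⬛❓
⬛⬛⬛⬛⬛⬛⬛⬛❓

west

❓❓❓❓❓❓❓❓❓
❓❓❓⬛⬛⬜⬜⬛❓
❓❓⬛⬛⬛⬜⬜⬛⬛
❓❓⬛⬛⬛⬜⬜⬛⬛
❓❓⬛⬛🔴⬜⬜⬜⬛
⬛⬛⬛⬛⬜⬜⬜⬜⬛
⬛⬛⬛⬛⬜⬜⬜⬜⬛
⬜⬜⬜⬜⬜⬜📦⬜⬛
⬛⬛⬛⬛⬛⬛⬛⬛⬛

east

❓❓❓❓❓❓❓❓❓
❓❓⬛⬛⬜⬜⬛❓❓
❓⬛⬛⬛⬜⬜⬛⬛❓
❓⬛⬛⬛⬜⬜⬛⬛❓
❓⬛⬛⬜🔴⬜⬜⬛❓
⬛⬛⬛⬜⬜⬜⬜⬛❓
⬛⬛⬛⬜⬜⬜⬜⬛❓
⬜⬜⬜⬜⬜📦⬜⬛❓
⬛⬛⬛⬛⬛⬛⬛⬛❓

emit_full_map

❓❓❓❓⬛⬛⬜⬜⬛❓
❓❓❓⬛⬛⬛⬜⬜⬛⬛
❓❓❓⬛⬛⬛⬜⬜⬛⬛
❓❓❓⬛⬛⬜🔴⬜⬜⬛
⬛⬛⬛⬛⬛⬜⬜⬜⬜⬛
📦⬛⬛⬛⬛⬜⬜⬜⬜⬛
⬜⬜⬜⬜⬜⬜⬜📦⬜⬛
⬜⬛⬛⬛⬛⬛⬛⬛⬛⬛
⬛⬛⬛⬛⬛⬛⬛⬛❓❓
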